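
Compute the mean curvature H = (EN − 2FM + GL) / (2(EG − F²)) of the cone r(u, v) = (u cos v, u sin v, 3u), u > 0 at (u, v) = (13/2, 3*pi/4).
H = 3*sqrt(10)/130

With E = 10, F = 0, G = u^2, L = 0, M = 0, N = 3*sqrt(10)*u^2/(10*Abs(u)), assemble
  H = (EN − 2FM + GL) / (2(EG − F²)) = 3*sqrt(10)/(20*Abs(u)).
At (u, v) = (13/2, 3*pi/4): H = 3*sqrt(10)/130.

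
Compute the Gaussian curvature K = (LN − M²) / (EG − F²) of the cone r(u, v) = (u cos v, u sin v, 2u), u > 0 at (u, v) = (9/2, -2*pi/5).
K = 0

Coefficients of the first fundamental form: E = 5, F = 0, G = u^2.
Coefficients of the second fundamental form: L = 0, M = 0, N = 2*sqrt(5)*u^2/(5*Abs(u)).
Assemble K = (LN − M²)/(EG − F²) = 0. At (u, v) = (9/2, -2*pi/5): K = 0.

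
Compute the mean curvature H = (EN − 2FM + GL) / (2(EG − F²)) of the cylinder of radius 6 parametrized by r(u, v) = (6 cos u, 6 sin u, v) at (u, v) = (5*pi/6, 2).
H = -1/12

With E = 36, F = 0, G = 1, L = -6, M = 0, N = 0, assemble
  H = (EN − 2FM + GL) / (2(EG − F²)) = -1/12.
At (u, v) = (5*pi/6, 2): H = -1/12.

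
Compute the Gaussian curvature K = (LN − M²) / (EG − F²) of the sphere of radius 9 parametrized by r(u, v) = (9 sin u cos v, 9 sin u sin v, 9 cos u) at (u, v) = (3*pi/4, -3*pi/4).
K = 1/81

Coefficients of the first fundamental form: E = 81, F = 0, G = 81*sin(u)^2.
Coefficients of the second fundamental form: L = -9*sin(u)/Abs(sin(u)), M = 0, N = -9*sin(u)^3/Abs(sin(u)).
Assemble K = (LN − M²)/(EG − F²) = 1/81. At (u, v) = (3*pi/4, -3*pi/4): K = 1/81.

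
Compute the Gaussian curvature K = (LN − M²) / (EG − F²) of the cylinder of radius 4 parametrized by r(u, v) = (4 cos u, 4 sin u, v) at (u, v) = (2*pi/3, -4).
K = 0

Coefficients of the first fundamental form: E = 16, F = 0, G = 1.
Coefficients of the second fundamental form: L = -4, M = 0, N = 0.
Assemble K = (LN − M²)/(EG − F²) = 0. At (u, v) = (2*pi/3, -4): K = 0.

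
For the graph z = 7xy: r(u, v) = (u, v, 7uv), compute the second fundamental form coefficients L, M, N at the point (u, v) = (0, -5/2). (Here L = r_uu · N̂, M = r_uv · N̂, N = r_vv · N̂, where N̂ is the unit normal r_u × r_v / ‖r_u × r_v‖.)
L = 0;  M = 14*sqrt(1229)/1229;  N = 0

Compute the unit normal N̂(u, v) = (-7*v/sqrt(49*u^2 + 49*v^2 + 1), -7*u/sqrt(49*u^2 + 49*v^2 + 1), 1/sqrt(49*u^2 + 49*v^2 + 1)), and the second partials r_uu, r_uv, r_vv. Take dot products:
  L(u, v) = r_uu · N̂ = 0,
  M(u, v) = r_uv · N̂ = 7/sqrt(49*u^2 + 49*v^2 + 1),
  N(u, v) = r_vv · N̂ = 0.
Evaluating at (u, v) = (0, -5/2):
  L = 0, M = 14*sqrt(1229)/1229, N = 0.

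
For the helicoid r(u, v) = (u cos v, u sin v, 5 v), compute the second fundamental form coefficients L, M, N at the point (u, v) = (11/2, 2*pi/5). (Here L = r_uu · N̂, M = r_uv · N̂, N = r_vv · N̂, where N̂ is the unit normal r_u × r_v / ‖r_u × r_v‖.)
L = 0;  M = -10*sqrt(221)/221;  N = 0

Compute the unit normal N̂(u, v) = (5*sin(v)/sqrt(u^2 + 25), -5*cos(v)/sqrt(u^2 + 25), u/sqrt(u^2 + 25)), and the second partials r_uu, r_uv, r_vv. Take dot products:
  L(u, v) = r_uu · N̂ = 0,
  M(u, v) = r_uv · N̂ = -5/sqrt(u^2 + 25),
  N(u, v) = r_vv · N̂ = 0.
Evaluating at (u, v) = (11/2, 2*pi/5):
  L = 0, M = -10*sqrt(221)/221, N = 0.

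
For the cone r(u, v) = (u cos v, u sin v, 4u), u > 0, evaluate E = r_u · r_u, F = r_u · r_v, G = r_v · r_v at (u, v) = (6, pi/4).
E = 17;  F = 0;  G = 36

Partials: r_u = (cos(v), sin(v), 4), r_v = (-u*sin(v), u*cos(v), 0). As functions of (u, v):
  E = r_u · r_u = 17,
  F = r_u · r_v = 0,
  G = r_v · r_v = u^2.
Evaluating at (u, v) = (6, pi/4): E = 17, F = 0, G = 36.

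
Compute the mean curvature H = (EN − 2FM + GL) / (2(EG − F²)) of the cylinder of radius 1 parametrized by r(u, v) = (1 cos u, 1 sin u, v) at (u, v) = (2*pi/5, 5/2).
H = -1/2

With E = 1, F = 0, G = 1, L = -1, M = 0, N = 0, assemble
  H = (EN − 2FM + GL) / (2(EG − F²)) = -1/2.
At (u, v) = (2*pi/5, 5/2): H = -1/2.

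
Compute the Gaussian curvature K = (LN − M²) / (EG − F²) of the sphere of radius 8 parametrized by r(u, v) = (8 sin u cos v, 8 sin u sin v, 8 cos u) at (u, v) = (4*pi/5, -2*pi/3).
K = 1/64

Coefficients of the first fundamental form: E = 64, F = 0, G = 64*sin(u)^2.
Coefficients of the second fundamental form: L = -8*sin(u)/Abs(sin(u)), M = 0, N = -8*sin(u)^3/Abs(sin(u)).
Assemble K = (LN − M²)/(EG − F²) = 1/64. At (u, v) = (4*pi/5, -2*pi/3): K = 1/64.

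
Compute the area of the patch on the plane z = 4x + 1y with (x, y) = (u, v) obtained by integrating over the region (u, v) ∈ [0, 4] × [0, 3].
Area = 36*sqrt(2)

Area = ∫∫ √(EG − F²) du dv with √(EG − F²) = 3*sqrt(2). Integrating over [0, 4] × [0, 3] gives 36*sqrt(2).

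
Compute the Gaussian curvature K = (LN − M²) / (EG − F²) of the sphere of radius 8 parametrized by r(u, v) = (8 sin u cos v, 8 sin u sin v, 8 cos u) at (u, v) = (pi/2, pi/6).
K = 1/64

Coefficients of the first fundamental form: E = 64, F = 0, G = 64*sin(u)^2.
Coefficients of the second fundamental form: L = -8*sin(u)/Abs(sin(u)), M = 0, N = -8*sin(u)^3/Abs(sin(u)).
Assemble K = (LN − M²)/(EG − F²) = 1/64. At (u, v) = (pi/2, pi/6): K = 1/64.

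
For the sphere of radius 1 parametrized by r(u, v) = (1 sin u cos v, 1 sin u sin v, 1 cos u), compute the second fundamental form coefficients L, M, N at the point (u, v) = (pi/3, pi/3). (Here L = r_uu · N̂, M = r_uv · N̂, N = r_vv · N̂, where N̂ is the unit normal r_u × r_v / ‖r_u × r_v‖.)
L = -1;  M = 0;  N = -3/4

Compute the unit normal N̂(u, v) = (sin(u)^2*cos(v)/Abs(sin(u)), sin(u)^2*sin(v)/Abs(sin(u)), sin(2*u)/(2*Abs(sin(u)))), and the second partials r_uu, r_uv, r_vv. Take dot products:
  L(u, v) = r_uu · N̂ = -sin(u)/Abs(sin(u)),
  M(u, v) = r_uv · N̂ = 0,
  N(u, v) = r_vv · N̂ = -sin(u)^3/Abs(sin(u)).
Evaluating at (u, v) = (pi/3, pi/3):
  L = -1, M = 0, N = -3/4.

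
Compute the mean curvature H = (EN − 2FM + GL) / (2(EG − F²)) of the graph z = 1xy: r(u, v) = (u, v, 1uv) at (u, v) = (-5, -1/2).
H = -4*sqrt(105)/2205

With E = v^2 + 1, F = u*v, G = u^2 + 1, L = 0, M = 1/sqrt(u^2 + v^2 + 1), N = 0, assemble
  H = (EN − 2FM + GL) / (2(EG − F²)) = -u*v/(u^2 + v^2 + 1)^(3/2).
At (u, v) = (-5, -1/2): H = -4*sqrt(105)/2205.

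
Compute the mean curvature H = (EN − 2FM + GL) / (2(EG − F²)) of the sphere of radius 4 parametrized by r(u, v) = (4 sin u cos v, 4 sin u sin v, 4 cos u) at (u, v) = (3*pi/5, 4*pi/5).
H = -1/4

With E = 16, F = 0, G = 16*sin(u)^2, L = -4*sin(u)/Abs(sin(u)), M = 0, N = -4*sin(u)^3/Abs(sin(u)), assemble
  H = (EN − 2FM + GL) / (2(EG − F²)) = -sin(u)/(4*Abs(sin(u))).
At (u, v) = (3*pi/5, 4*pi/5): H = -1/4.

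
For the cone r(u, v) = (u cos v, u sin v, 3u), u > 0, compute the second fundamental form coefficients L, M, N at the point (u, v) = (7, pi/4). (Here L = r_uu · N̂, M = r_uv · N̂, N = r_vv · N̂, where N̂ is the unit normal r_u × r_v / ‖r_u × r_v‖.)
L = 0;  M = 0;  N = 21*sqrt(10)/10

Compute the unit normal N̂(u, v) = (-3*sqrt(10)*u*cos(v)/(10*Abs(u)), -3*sqrt(10)*u*sin(v)/(10*Abs(u)), sqrt(10)*u/(10*Abs(u))), and the second partials r_uu, r_uv, r_vv. Take dot products:
  L(u, v) = r_uu · N̂ = 0,
  M(u, v) = r_uv · N̂ = 0,
  N(u, v) = r_vv · N̂ = 3*sqrt(10)*u^2/(10*Abs(u)).
Evaluating at (u, v) = (7, pi/4):
  L = 0, M = 0, N = 21*sqrt(10)/10.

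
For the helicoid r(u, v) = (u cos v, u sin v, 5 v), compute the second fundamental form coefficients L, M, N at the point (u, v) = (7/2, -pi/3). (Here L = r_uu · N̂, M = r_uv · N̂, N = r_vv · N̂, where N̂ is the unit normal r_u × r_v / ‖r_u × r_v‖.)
L = 0;  M = -10*sqrt(149)/149;  N = 0

Compute the unit normal N̂(u, v) = (5*sin(v)/sqrt(u^2 + 25), -5*cos(v)/sqrt(u^2 + 25), u/sqrt(u^2 + 25)), and the second partials r_uu, r_uv, r_vv. Take dot products:
  L(u, v) = r_uu · N̂ = 0,
  M(u, v) = r_uv · N̂ = -5/sqrt(u^2 + 25),
  N(u, v) = r_vv · N̂ = 0.
Evaluating at (u, v) = (7/2, -pi/3):
  L = 0, M = -10*sqrt(149)/149, N = 0.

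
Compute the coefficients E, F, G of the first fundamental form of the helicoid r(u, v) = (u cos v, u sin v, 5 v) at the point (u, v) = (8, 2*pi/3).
E = 1;  F = 0;  G = 89

Partials: r_u = (cos(v), sin(v), 0), r_v = (-u*sin(v), u*cos(v), 5). As functions of (u, v):
  E = r_u · r_u = 1,
  F = r_u · r_v = 0,
  G = r_v · r_v = u^2 + 25.
Evaluating at (u, v) = (8, 2*pi/3): E = 1, F = 0, G = 89.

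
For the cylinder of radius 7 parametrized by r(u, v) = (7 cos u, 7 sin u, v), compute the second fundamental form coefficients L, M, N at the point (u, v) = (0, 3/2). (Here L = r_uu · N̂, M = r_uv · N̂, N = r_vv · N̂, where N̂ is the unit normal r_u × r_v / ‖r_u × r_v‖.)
L = -7;  M = 0;  N = 0

Compute the unit normal N̂(u, v) = (cos(u), sin(u), 0), and the second partials r_uu, r_uv, r_vv. Take dot products:
  L(u, v) = r_uu · N̂ = -7,
  M(u, v) = r_uv · N̂ = 0,
  N(u, v) = r_vv · N̂ = 0.
Evaluating at (u, v) = (0, 3/2):
  L = -7, M = 0, N = 0.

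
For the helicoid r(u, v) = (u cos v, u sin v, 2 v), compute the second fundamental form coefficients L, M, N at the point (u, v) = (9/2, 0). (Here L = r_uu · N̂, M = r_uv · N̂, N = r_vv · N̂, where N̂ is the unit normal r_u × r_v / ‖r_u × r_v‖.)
L = 0;  M = -4*sqrt(97)/97;  N = 0

Compute the unit normal N̂(u, v) = (2*sin(v)/sqrt(u^2 + 4), -2*cos(v)/sqrt(u^2 + 4), u/sqrt(u^2 + 4)), and the second partials r_uu, r_uv, r_vv. Take dot products:
  L(u, v) = r_uu · N̂ = 0,
  M(u, v) = r_uv · N̂ = -2/sqrt(u^2 + 4),
  N(u, v) = r_vv · N̂ = 0.
Evaluating at (u, v) = (9/2, 0):
  L = 0, M = -4*sqrt(97)/97, N = 0.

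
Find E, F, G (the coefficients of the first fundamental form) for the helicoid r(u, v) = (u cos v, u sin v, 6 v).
E = 1;  F = 0;  G = u^2 + 36

Compute partials: r_u = (cos(v), sin(v), 0), r_v = (-u*sin(v), u*cos(v), 6). Then
  E = r_u · r_u = 1,
  F = r_u · r_v = 0,
  G = r_v · r_v = u^2 + 36.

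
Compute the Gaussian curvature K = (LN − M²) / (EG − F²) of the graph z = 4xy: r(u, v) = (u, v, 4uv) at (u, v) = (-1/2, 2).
K = -16/4761

Coefficients of the first fundamental form: E = 16*v^2 + 1, F = 16*u*v, G = 16*u^2 + 1.
Coefficients of the second fundamental form: L = 0, M = 4/sqrt(16*u^2 + 16*v^2 + 1), N = 0.
Assemble K = (LN − M²)/(EG − F²) = -16/(256*u^4 + 512*u^2*v^2 + 32*u^2 + 256*v^4 + 32*v^2 + 1). At (u, v) = (-1/2, 2): K = -16/4761.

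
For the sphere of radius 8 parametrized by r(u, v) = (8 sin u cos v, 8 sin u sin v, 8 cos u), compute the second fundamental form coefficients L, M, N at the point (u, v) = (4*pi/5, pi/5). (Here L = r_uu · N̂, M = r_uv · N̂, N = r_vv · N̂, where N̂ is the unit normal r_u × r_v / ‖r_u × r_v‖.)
L = -8;  M = 0;  N = -5 + sqrt(5)

Compute the unit normal N̂(u, v) = (sin(u)^2*cos(v)/Abs(sin(u)), sin(u)^2*sin(v)/Abs(sin(u)), sin(2*u)/(2*Abs(sin(u)))), and the second partials r_uu, r_uv, r_vv. Take dot products:
  L(u, v) = r_uu · N̂ = -8*sin(u)/Abs(sin(u)),
  M(u, v) = r_uv · N̂ = 0,
  N(u, v) = r_vv · N̂ = -8*sin(u)^3/Abs(sin(u)).
Evaluating at (u, v) = (4*pi/5, pi/5):
  L = -8, M = 0, N = -5 + sqrt(5).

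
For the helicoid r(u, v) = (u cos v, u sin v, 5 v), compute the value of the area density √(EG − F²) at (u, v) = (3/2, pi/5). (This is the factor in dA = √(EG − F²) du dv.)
√(EG − F²)|_{(3/2, pi/5)} = sqrt(109)/2

E = 1, F = 0, G = u^2 + 25, so EG − F² = u^2 + 25. Taking the positive square root: √(EG − F²) = sqrt(u^2 + 25). At (u, v) = (3/2, pi/5): sqrt(109)/2.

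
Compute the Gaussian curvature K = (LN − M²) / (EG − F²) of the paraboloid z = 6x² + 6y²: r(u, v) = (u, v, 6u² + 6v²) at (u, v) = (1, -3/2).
K = 144/219961

Coefficients of the first fundamental form: E = 144*u^2 + 1, F = 144*u*v, G = 144*v^2 + 1.
Coefficients of the second fundamental form: L = 12/sqrt(144*u^2 + 144*v^2 + 1), M = 0, N = 12/sqrt(144*u^2 + 144*v^2 + 1).
Assemble K = (LN − M²)/(EG − F²) = 144/(20736*u^4 + 41472*u^2*v^2 + 288*u^2 + 20736*v^4 + 288*v^2 + 1). At (u, v) = (1, -3/2): K = 144/219961.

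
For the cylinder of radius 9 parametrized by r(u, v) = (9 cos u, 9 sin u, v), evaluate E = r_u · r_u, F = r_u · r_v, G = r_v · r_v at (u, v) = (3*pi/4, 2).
E = 81;  F = 0;  G = 1

Partials: r_u = (-9*sin(u), 9*cos(u), 0), r_v = (0, 0, 1). As functions of (u, v):
  E = r_u · r_u = 81,
  F = r_u · r_v = 0,
  G = r_v · r_v = 1.
Evaluating at (u, v) = (3*pi/4, 2): E = 81, F = 0, G = 1.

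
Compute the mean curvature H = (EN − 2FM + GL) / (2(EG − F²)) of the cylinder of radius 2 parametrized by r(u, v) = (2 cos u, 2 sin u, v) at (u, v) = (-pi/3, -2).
H = -1/4

With E = 4, F = 0, G = 1, L = -2, M = 0, N = 0, assemble
  H = (EN − 2FM + GL) / (2(EG − F²)) = -1/4.
At (u, v) = (-pi/3, -2): H = -1/4.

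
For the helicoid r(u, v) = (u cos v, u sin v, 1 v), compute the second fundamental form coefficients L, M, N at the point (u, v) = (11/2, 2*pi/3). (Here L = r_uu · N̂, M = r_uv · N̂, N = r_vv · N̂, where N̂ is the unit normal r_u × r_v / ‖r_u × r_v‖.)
L = 0;  M = -2*sqrt(5)/25;  N = 0

Compute the unit normal N̂(u, v) = (sin(v)/sqrt(u^2 + 1), -cos(v)/sqrt(u^2 + 1), u/sqrt(u^2 + 1)), and the second partials r_uu, r_uv, r_vv. Take dot products:
  L(u, v) = r_uu · N̂ = 0,
  M(u, v) = r_uv · N̂ = -1/sqrt(u^2 + 1),
  N(u, v) = r_vv · N̂ = 0.
Evaluating at (u, v) = (11/2, 2*pi/3):
  L = 0, M = -2*sqrt(5)/25, N = 0.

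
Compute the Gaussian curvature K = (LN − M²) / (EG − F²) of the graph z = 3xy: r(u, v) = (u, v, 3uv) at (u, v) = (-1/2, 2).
K = -144/24649

Coefficients of the first fundamental form: E = 9*v^2 + 1, F = 9*u*v, G = 9*u^2 + 1.
Coefficients of the second fundamental form: L = 0, M = 3/sqrt(9*u^2 + 9*v^2 + 1), N = 0.
Assemble K = (LN − M²)/(EG − F²) = -9/(81*u^4 + 162*u^2*v^2 + 18*u^2 + 81*v^4 + 18*v^2 + 1). At (u, v) = (-1/2, 2): K = -144/24649.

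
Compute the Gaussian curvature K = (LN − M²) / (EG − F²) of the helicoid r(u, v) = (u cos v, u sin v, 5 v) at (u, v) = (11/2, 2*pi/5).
K = -400/48841

Coefficients of the first fundamental form: E = 1, F = 0, G = u^2 + 25.
Coefficients of the second fundamental form: L = 0, M = -5/sqrt(u^2 + 25), N = 0.
Assemble K = (LN − M²)/(EG − F²) = -25/(u^2 + 25)^2. At (u, v) = (11/2, 2*pi/5): K = -400/48841.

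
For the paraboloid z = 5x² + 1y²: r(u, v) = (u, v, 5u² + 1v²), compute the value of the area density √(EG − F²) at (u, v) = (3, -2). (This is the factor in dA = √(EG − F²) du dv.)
√(EG − F²)|_{(3, -2)} = sqrt(917)

E = 100*u^2 + 1, F = 20*u*v, G = 4*v^2 + 1, so EG − F² = 100*u^2 + 4*v^2 + 1. Taking the positive square root: √(EG − F²) = sqrt(100*u^2 + 4*v^2 + 1). At (u, v) = (3, -2): sqrt(917).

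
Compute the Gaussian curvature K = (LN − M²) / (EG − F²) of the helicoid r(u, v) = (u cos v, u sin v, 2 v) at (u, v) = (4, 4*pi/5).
K = -1/100

Coefficients of the first fundamental form: E = 1, F = 0, G = u^2 + 4.
Coefficients of the second fundamental form: L = 0, M = -2/sqrt(u^2 + 4), N = 0.
Assemble K = (LN − M²)/(EG − F²) = -4/(u^2 + 4)^2. At (u, v) = (4, 4*pi/5): K = -1/100.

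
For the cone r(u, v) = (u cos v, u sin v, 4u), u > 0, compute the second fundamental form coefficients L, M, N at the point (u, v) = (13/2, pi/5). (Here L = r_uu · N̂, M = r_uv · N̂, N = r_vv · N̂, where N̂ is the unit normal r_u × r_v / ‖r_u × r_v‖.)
L = 0;  M = 0;  N = 26*sqrt(17)/17

Compute the unit normal N̂(u, v) = (-4*sqrt(17)*u*cos(v)/(17*Abs(u)), -4*sqrt(17)*u*sin(v)/(17*Abs(u)), sqrt(17)*u/(17*Abs(u))), and the second partials r_uu, r_uv, r_vv. Take dot products:
  L(u, v) = r_uu · N̂ = 0,
  M(u, v) = r_uv · N̂ = 0,
  N(u, v) = r_vv · N̂ = 4*sqrt(17)*u^2/(17*Abs(u)).
Evaluating at (u, v) = (13/2, pi/5):
  L = 0, M = 0, N = 26*sqrt(17)/17.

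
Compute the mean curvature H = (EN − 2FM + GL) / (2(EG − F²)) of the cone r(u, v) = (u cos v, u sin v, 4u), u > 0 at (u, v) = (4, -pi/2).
H = sqrt(17)/34

With E = 17, F = 0, G = u^2, L = 0, M = 0, N = 4*sqrt(17)*u^2/(17*Abs(u)), assemble
  H = (EN − 2FM + GL) / (2(EG − F²)) = 2*sqrt(17)/(17*Abs(u)).
At (u, v) = (4, -pi/2): H = sqrt(17)/34.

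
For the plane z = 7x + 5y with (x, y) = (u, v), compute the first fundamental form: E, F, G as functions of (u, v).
E = 50;  F = 35;  G = 26

Compute partials: r_u = (1, 0, 7), r_v = (0, 1, 5). Then
  E = r_u · r_u = 50,
  F = r_u · r_v = 35,
  G = r_v · r_v = 26.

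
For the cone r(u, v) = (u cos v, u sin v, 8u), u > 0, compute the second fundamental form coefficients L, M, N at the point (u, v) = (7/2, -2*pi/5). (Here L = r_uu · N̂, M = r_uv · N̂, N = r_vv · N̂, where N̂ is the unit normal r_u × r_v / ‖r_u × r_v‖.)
L = 0;  M = 0;  N = 28*sqrt(65)/65

Compute the unit normal N̂(u, v) = (-8*sqrt(65)*u*cos(v)/(65*Abs(u)), -8*sqrt(65)*u*sin(v)/(65*Abs(u)), sqrt(65)*u/(65*Abs(u))), and the second partials r_uu, r_uv, r_vv. Take dot products:
  L(u, v) = r_uu · N̂ = 0,
  M(u, v) = r_uv · N̂ = 0,
  N(u, v) = r_vv · N̂ = 8*sqrt(65)*u^2/(65*Abs(u)).
Evaluating at (u, v) = (7/2, -2*pi/5):
  L = 0, M = 0, N = 28*sqrt(65)/65.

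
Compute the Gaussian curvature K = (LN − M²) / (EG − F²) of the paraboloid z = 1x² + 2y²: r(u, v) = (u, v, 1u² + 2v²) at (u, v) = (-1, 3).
K = 8/22201

Coefficients of the first fundamental form: E = 4*u^2 + 1, F = 8*u*v, G = 16*v^2 + 1.
Coefficients of the second fundamental form: L = 2/sqrt(4*u^2 + 16*v^2 + 1), M = 0, N = 4/sqrt(4*u^2 + 16*v^2 + 1).
Assemble K = (LN − M²)/(EG − F²) = 8/(16*u^4 + 128*u^2*v^2 + 8*u^2 + 256*v^4 + 32*v^2 + 1). At (u, v) = (-1, 3): K = 8/22201.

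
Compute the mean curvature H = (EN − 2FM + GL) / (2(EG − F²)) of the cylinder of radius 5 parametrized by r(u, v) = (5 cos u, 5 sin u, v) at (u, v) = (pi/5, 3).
H = -1/10

With E = 25, F = 0, G = 1, L = -5, M = 0, N = 0, assemble
  H = (EN − 2FM + GL) / (2(EG − F²)) = -1/10.
At (u, v) = (pi/5, 3): H = -1/10.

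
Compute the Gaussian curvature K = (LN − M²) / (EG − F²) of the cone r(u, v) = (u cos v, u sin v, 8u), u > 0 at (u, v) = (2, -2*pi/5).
K = 0

Coefficients of the first fundamental form: E = 65, F = 0, G = u^2.
Coefficients of the second fundamental form: L = 0, M = 0, N = 8*sqrt(65)*u^2/(65*Abs(u)).
Assemble K = (LN − M²)/(EG − F²) = 0. At (u, v) = (2, -2*pi/5): K = 0.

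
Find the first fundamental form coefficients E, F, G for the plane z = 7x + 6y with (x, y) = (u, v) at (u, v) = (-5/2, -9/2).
E = 50;  F = 42;  G = 37

Partials: r_u = (1, 0, 7), r_v = (0, 1, 6). As functions of (u, v):
  E = r_u · r_u = 50,
  F = r_u · r_v = 42,
  G = r_v · r_v = 37.
Evaluating at (u, v) = (-5/2, -9/2): E = 50, F = 42, G = 37.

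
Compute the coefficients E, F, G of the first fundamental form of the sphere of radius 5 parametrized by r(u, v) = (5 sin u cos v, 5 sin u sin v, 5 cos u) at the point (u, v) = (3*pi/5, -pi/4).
E = 25;  F = 0;  G = 25*sqrt(5)/8 + 125/8

Partials: r_u = (5*cos(u)*cos(v), 5*sin(v)*cos(u), -5*sin(u)), r_v = (-5*sin(u)*sin(v), 5*sin(u)*cos(v), 0). As functions of (u, v):
  E = r_u · r_u = 25,
  F = r_u · r_v = 0,
  G = r_v · r_v = 25*sin(u)^2.
Evaluating at (u, v) = (3*pi/5, -pi/4): E = 25, F = 0, G = 25*sqrt(5)/8 + 125/8.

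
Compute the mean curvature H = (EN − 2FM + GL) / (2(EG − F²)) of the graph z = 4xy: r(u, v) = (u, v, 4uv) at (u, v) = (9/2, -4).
H = 1152*sqrt(581)/337561

With E = 16*v^2 + 1, F = 16*u*v, G = 16*u^2 + 1, L = 0, M = 4/sqrt(16*u^2 + 16*v^2 + 1), N = 0, assemble
  H = (EN − 2FM + GL) / (2(EG − F²)) = -64*u*v/(16*u^2 + 16*v^2 + 1)^(3/2).
At (u, v) = (9/2, -4): H = 1152*sqrt(581)/337561.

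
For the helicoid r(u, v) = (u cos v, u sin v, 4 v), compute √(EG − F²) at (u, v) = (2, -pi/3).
√(EG − F²)|_{(2, -pi/3)} = 2*sqrt(5)

E = 1, F = 0, G = u^2 + 16; EG − F² = u^2 + 16; √(EG − F²) = sqrt(u^2 + 16). At the given point: 2*sqrt(5).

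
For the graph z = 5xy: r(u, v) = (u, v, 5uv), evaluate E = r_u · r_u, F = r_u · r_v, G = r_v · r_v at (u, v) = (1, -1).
E = 26;  F = -25;  G = 26

Partials: r_u = (1, 0, 5*v), r_v = (0, 1, 5*u). As functions of (u, v):
  E = r_u · r_u = 25*v^2 + 1,
  F = r_u · r_v = 25*u*v,
  G = r_v · r_v = 25*u^2 + 1.
Evaluating at (u, v) = (1, -1): E = 26, F = -25, G = 26.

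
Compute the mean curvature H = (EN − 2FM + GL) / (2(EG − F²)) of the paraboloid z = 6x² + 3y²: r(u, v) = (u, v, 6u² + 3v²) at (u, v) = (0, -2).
H = 873*sqrt(145)/21025

With E = 144*u^2 + 1, F = 72*u*v, G = 36*v^2 + 1, L = 12/sqrt(144*u^2 + 36*v^2 + 1), M = 0, N = 6/sqrt(144*u^2 + 36*v^2 + 1), assemble
  H = (EN − 2FM + GL) / (2(EG − F²)) = 9*(48*u^2 + 24*v^2 + 1)/(144*u^2 + 36*v^2 + 1)^(3/2).
At (u, v) = (0, -2): H = 873*sqrt(145)/21025.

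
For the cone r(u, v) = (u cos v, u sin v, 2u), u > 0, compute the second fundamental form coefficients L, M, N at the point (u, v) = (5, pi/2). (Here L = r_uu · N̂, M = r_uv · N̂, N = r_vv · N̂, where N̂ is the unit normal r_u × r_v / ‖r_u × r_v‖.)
L = 0;  M = 0;  N = 2*sqrt(5)

Compute the unit normal N̂(u, v) = (-2*sqrt(5)*u*cos(v)/(5*Abs(u)), -2*sqrt(5)*u*sin(v)/(5*Abs(u)), sqrt(5)*u/(5*Abs(u))), and the second partials r_uu, r_uv, r_vv. Take dot products:
  L(u, v) = r_uu · N̂ = 0,
  M(u, v) = r_uv · N̂ = 0,
  N(u, v) = r_vv · N̂ = 2*sqrt(5)*u^2/(5*Abs(u)).
Evaluating at (u, v) = (5, pi/2):
  L = 0, M = 0, N = 2*sqrt(5).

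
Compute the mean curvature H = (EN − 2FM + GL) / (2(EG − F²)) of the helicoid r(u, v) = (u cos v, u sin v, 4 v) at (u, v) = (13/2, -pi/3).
H = 0

With E = 1, F = 0, G = u^2 + 16, L = 0, M = -4/sqrt(u^2 + 16), N = 0, assemble
  H = (EN − 2FM + GL) / (2(EG − F²)) = 0.
At (u, v) = (13/2, -pi/3): H = 0.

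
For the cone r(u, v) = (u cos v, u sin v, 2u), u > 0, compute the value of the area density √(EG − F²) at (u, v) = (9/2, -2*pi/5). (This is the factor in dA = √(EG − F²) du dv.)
√(EG − F²)|_{(9/2, -2*pi/5)} = 9*sqrt(5)/2

E = 5, F = 0, G = u^2, so EG − F² = 5*u^2. Taking the positive square root: √(EG − F²) = sqrt(5)*Abs(u). At (u, v) = (9/2, -2*pi/5): 9*sqrt(5)/2.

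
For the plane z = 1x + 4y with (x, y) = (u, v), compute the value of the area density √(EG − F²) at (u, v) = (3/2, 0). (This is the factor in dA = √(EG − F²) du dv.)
√(EG − F²)|_{(3/2, 0)} = 3*sqrt(2)

E = 2, F = 4, G = 17, so EG − F² = 18. Taking the positive square root: √(EG − F²) = 3*sqrt(2). At (u, v) = (3/2, 0): 3*sqrt(2).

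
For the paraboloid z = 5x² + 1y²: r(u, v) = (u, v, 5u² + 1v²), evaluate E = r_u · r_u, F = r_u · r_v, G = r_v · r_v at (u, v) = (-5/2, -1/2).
E = 626;  F = 25;  G = 2

Partials: r_u = (1, 0, 10*u), r_v = (0, 1, 2*v). As functions of (u, v):
  E = r_u · r_u = 100*u^2 + 1,
  F = r_u · r_v = 20*u*v,
  G = r_v · r_v = 4*v^2 + 1.
Evaluating at (u, v) = (-5/2, -1/2): E = 626, F = 25, G = 2.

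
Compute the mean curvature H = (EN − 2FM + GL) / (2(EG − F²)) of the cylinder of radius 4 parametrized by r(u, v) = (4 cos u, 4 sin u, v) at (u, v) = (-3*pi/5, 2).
H = -1/8

With E = 16, F = 0, G = 1, L = -4, M = 0, N = 0, assemble
  H = (EN − 2FM + GL) / (2(EG − F²)) = -1/8.
At (u, v) = (-3*pi/5, 2): H = -1/8.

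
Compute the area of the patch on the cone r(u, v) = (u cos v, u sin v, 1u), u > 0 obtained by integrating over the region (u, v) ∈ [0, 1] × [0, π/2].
Area = sqrt(2)*pi/4

Area = ∫∫ √(EG − F²) du dv with √(EG − F²) = sqrt(2)*Abs(u). Integrating over [0, 1] × [0, π/2] gives sqrt(2)*pi/4.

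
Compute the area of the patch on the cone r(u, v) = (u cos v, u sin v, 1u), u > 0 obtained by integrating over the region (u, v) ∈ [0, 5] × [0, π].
Area = 25*sqrt(2)*pi/2

Area = ∫∫ √(EG − F²) du dv with √(EG − F²) = sqrt(2)*Abs(u). Integrating over [0, 5] × [0, π] gives 25*sqrt(2)*pi/2.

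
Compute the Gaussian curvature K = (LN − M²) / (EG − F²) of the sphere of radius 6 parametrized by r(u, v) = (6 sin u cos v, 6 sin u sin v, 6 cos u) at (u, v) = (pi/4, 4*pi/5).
K = 1/36

Coefficients of the first fundamental form: E = 36, F = 0, G = 36*sin(u)^2.
Coefficients of the second fundamental form: L = -6*sin(u)/Abs(sin(u)), M = 0, N = -6*sin(u)^3/Abs(sin(u)).
Assemble K = (LN − M²)/(EG − F²) = 1/36. At (u, v) = (pi/4, 4*pi/5): K = 1/36.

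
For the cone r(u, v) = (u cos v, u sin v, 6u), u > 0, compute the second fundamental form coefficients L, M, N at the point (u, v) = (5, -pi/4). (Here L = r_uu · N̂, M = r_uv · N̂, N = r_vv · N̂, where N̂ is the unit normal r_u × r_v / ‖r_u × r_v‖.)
L = 0;  M = 0;  N = 30*sqrt(37)/37

Compute the unit normal N̂(u, v) = (-6*sqrt(37)*u*cos(v)/(37*Abs(u)), -6*sqrt(37)*u*sin(v)/(37*Abs(u)), sqrt(37)*u/(37*Abs(u))), and the second partials r_uu, r_uv, r_vv. Take dot products:
  L(u, v) = r_uu · N̂ = 0,
  M(u, v) = r_uv · N̂ = 0,
  N(u, v) = r_vv · N̂ = 6*sqrt(37)*u^2/(37*Abs(u)).
Evaluating at (u, v) = (5, -pi/4):
  L = 0, M = 0, N = 30*sqrt(37)/37.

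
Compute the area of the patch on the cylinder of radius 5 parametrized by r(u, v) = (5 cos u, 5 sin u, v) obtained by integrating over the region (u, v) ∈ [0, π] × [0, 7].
Area = 35*pi

Area = ∫∫ √(EG − F²) du dv with √(EG − F²) = 5. Integrating over [0, π] × [0, 7] gives 35*pi.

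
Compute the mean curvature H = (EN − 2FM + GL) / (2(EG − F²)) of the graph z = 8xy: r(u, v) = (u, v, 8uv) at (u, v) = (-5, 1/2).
H = 1280*sqrt(33)/373527

With E = 64*v^2 + 1, F = 64*u*v, G = 64*u^2 + 1, L = 0, M = 8/sqrt(64*u^2 + 64*v^2 + 1), N = 0, assemble
  H = (EN − 2FM + GL) / (2(EG − F²)) = -512*u*v/(64*u^2 + 64*v^2 + 1)^(3/2).
At (u, v) = (-5, 1/2): H = 1280*sqrt(33)/373527.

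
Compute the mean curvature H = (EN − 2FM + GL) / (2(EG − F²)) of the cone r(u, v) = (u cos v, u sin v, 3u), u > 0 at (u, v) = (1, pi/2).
H = 3*sqrt(10)/20

With E = 10, F = 0, G = u^2, L = 0, M = 0, N = 3*sqrt(10)*u^2/(10*Abs(u)), assemble
  H = (EN − 2FM + GL) / (2(EG − F²)) = 3*sqrt(10)/(20*Abs(u)).
At (u, v) = (1, pi/2): H = 3*sqrt(10)/20.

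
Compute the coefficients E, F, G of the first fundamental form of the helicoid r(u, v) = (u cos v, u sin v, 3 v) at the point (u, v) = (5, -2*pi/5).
E = 1;  F = 0;  G = 34

Partials: r_u = (cos(v), sin(v), 0), r_v = (-u*sin(v), u*cos(v), 3). As functions of (u, v):
  E = r_u · r_u = 1,
  F = r_u · r_v = 0,
  G = r_v · r_v = u^2 + 9.
Evaluating at (u, v) = (5, -2*pi/5): E = 1, F = 0, G = 34.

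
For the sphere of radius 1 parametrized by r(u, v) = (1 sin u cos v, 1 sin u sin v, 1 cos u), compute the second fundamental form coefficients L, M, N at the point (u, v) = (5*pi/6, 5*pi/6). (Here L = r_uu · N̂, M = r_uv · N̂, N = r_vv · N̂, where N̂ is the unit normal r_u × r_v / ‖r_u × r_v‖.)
L = -1;  M = 0;  N = -1/4

Compute the unit normal N̂(u, v) = (sin(u)^2*cos(v)/Abs(sin(u)), sin(u)^2*sin(v)/Abs(sin(u)), sin(2*u)/(2*Abs(sin(u)))), and the second partials r_uu, r_uv, r_vv. Take dot products:
  L(u, v) = r_uu · N̂ = -sin(u)/Abs(sin(u)),
  M(u, v) = r_uv · N̂ = 0,
  N(u, v) = r_vv · N̂ = -sin(u)^3/Abs(sin(u)).
Evaluating at (u, v) = (5*pi/6, 5*pi/6):
  L = -1, M = 0, N = -1/4.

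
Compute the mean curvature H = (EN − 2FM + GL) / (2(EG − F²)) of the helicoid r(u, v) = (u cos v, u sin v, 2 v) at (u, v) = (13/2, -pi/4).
H = 0

With E = 1, F = 0, G = u^2 + 4, L = 0, M = -2/sqrt(u^2 + 4), N = 0, assemble
  H = (EN − 2FM + GL) / (2(EG − F²)) = 0.
At (u, v) = (13/2, -pi/4): H = 0.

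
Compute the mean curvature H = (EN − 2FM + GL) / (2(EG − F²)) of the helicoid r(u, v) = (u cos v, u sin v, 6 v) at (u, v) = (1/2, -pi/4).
H = 0

With E = 1, F = 0, G = u^2 + 36, L = 0, M = -6/sqrt(u^2 + 36), N = 0, assemble
  H = (EN − 2FM + GL) / (2(EG − F²)) = 0.
At (u, v) = (1/2, -pi/4): H = 0.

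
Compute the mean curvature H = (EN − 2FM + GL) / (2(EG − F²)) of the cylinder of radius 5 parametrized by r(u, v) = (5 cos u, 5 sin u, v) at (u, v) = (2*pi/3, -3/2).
H = -1/10

With E = 25, F = 0, G = 1, L = -5, M = 0, N = 0, assemble
  H = (EN − 2FM + GL) / (2(EG − F²)) = -1/10.
At (u, v) = (2*pi/3, -3/2): H = -1/10.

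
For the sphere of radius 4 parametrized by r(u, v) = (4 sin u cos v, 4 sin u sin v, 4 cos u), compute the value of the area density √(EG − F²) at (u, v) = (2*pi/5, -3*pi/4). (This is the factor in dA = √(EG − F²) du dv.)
√(EG − F²)|_{(2*pi/5, -3*pi/4)} = 4*sqrt(2*sqrt(5) + 10)

E = 16, F = 0, G = 16*sin(u)^2, so EG − F² = 256*sin(u)^2. Taking the positive square root: √(EG − F²) = 16*Abs(sin(u)). At (u, v) = (2*pi/5, -3*pi/4): 4*sqrt(2*sqrt(5) + 10).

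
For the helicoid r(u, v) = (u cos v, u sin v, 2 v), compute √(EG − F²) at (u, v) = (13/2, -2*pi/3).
√(EG − F²)|_{(13/2, -2*pi/3)} = sqrt(185)/2

E = 1, F = 0, G = u^2 + 4; EG − F² = u^2 + 4; √(EG − F²) = sqrt(u^2 + 4). At the given point: sqrt(185)/2.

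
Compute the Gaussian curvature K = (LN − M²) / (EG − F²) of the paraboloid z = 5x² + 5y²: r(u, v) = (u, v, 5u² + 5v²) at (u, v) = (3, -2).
K = 100/1692601

Coefficients of the first fundamental form: E = 100*u^2 + 1, F = 100*u*v, G = 100*v^2 + 1.
Coefficients of the second fundamental form: L = 10/sqrt(100*u^2 + 100*v^2 + 1), M = 0, N = 10/sqrt(100*u^2 + 100*v^2 + 1).
Assemble K = (LN − M²)/(EG − F²) = 100/(10000*u^4 + 20000*u^2*v^2 + 200*u^2 + 10000*v^4 + 200*v^2 + 1). At (u, v) = (3, -2): K = 100/1692601.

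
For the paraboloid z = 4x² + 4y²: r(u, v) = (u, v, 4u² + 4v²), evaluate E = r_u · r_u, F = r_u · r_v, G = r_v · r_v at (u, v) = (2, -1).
E = 257;  F = -128;  G = 65

Partials: r_u = (1, 0, 8*u), r_v = (0, 1, 8*v). As functions of (u, v):
  E = r_u · r_u = 64*u^2 + 1,
  F = r_u · r_v = 64*u*v,
  G = r_v · r_v = 64*v^2 + 1.
Evaluating at (u, v) = (2, -1): E = 257, F = -128, G = 65.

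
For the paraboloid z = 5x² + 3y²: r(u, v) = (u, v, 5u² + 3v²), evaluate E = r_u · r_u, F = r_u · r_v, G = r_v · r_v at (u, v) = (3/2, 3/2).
E = 226;  F = 135;  G = 82

Partials: r_u = (1, 0, 10*u), r_v = (0, 1, 6*v). As functions of (u, v):
  E = r_u · r_u = 100*u^2 + 1,
  F = r_u · r_v = 60*u*v,
  G = r_v · r_v = 36*v^2 + 1.
Evaluating at (u, v) = (3/2, 3/2): E = 226, F = 135, G = 82.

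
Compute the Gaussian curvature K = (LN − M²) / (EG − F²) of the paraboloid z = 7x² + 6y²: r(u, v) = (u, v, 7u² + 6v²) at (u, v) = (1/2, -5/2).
K = 42/225625

Coefficients of the first fundamental form: E = 196*u^2 + 1, F = 168*u*v, G = 144*v^2 + 1.
Coefficients of the second fundamental form: L = 14/sqrt(196*u^2 + 144*v^2 + 1), M = 0, N = 12/sqrt(196*u^2 + 144*v^2 + 1).
Assemble K = (LN − M²)/(EG − F²) = 168/(38416*u^4 + 56448*u^2*v^2 + 392*u^2 + 20736*v^4 + 288*v^2 + 1). At (u, v) = (1/2, -5/2): K = 42/225625.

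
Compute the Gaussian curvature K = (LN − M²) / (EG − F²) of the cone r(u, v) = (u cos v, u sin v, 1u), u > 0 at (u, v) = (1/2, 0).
K = 0

Coefficients of the first fundamental form: E = 2, F = 0, G = u^2.
Coefficients of the second fundamental form: L = 0, M = 0, N = sqrt(2)*u^2/(2*Abs(u)).
Assemble K = (LN − M²)/(EG − F²) = 0. At (u, v) = (1/2, 0): K = 0.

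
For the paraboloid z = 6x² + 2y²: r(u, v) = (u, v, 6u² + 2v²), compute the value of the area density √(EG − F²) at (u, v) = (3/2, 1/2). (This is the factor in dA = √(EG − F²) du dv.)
√(EG − F²)|_{(3/2, 1/2)} = sqrt(329)

E = 144*u^2 + 1, F = 48*u*v, G = 16*v^2 + 1, so EG − F² = 144*u^2 + 16*v^2 + 1. Taking the positive square root: √(EG − F²) = sqrt(144*u^2 + 16*v^2 + 1). At (u, v) = (3/2, 1/2): sqrt(329).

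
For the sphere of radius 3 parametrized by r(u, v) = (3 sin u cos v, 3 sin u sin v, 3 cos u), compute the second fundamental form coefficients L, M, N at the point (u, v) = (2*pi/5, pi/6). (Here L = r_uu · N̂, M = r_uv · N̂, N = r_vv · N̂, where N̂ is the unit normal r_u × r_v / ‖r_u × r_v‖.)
L = -3;  M = 0;  N = -15/8 - 3*sqrt(5)/8

Compute the unit normal N̂(u, v) = (sin(u)^2*cos(v)/Abs(sin(u)), sin(u)^2*sin(v)/Abs(sin(u)), sin(2*u)/(2*Abs(sin(u)))), and the second partials r_uu, r_uv, r_vv. Take dot products:
  L(u, v) = r_uu · N̂ = -3*sin(u)/Abs(sin(u)),
  M(u, v) = r_uv · N̂ = 0,
  N(u, v) = r_vv · N̂ = -3*sin(u)^3/Abs(sin(u)).
Evaluating at (u, v) = (2*pi/5, pi/6):
  L = -3, M = 0, N = -15/8 - 3*sqrt(5)/8.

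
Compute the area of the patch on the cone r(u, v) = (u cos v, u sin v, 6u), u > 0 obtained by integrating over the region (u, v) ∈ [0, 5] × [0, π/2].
Area = 25*sqrt(37)*pi/4

Area = ∫∫ √(EG − F²) du dv with √(EG − F²) = sqrt(37)*Abs(u). Integrating over [0, 5] × [0, π/2] gives 25*sqrt(37)*pi/4.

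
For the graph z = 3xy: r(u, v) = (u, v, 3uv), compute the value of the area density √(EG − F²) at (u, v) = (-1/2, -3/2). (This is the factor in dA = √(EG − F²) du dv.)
√(EG − F²)|_{(-1/2, -3/2)} = sqrt(94)/2

E = 9*v^2 + 1, F = 9*u*v, G = 9*u^2 + 1, so EG − F² = 9*u^2 + 9*v^2 + 1. Taking the positive square root: √(EG − F²) = sqrt(9*u^2 + 9*v^2 + 1). At (u, v) = (-1/2, -3/2): sqrt(94)/2.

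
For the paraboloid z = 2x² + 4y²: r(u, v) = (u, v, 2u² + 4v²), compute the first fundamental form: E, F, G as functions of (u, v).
E = 16*u^2 + 1;  F = 32*u*v;  G = 64*v^2 + 1

Compute partials: r_u = (1, 0, 4*u), r_v = (0, 1, 8*v). Then
  E = r_u · r_u = 16*u^2 + 1,
  F = r_u · r_v = 32*u*v,
  G = r_v · r_v = 64*v^2 + 1.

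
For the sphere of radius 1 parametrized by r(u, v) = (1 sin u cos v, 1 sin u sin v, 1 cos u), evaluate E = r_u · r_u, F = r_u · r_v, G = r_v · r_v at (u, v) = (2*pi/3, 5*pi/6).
E = 1;  F = 0;  G = 3/4

Partials: r_u = (cos(u)*cos(v), sin(v)*cos(u), -sin(u)), r_v = (-sin(u)*sin(v), sin(u)*cos(v), 0). As functions of (u, v):
  E = r_u · r_u = 1,
  F = r_u · r_v = 0,
  G = r_v · r_v = sin(u)^2.
Evaluating at (u, v) = (2*pi/3, 5*pi/6): E = 1, F = 0, G = 3/4.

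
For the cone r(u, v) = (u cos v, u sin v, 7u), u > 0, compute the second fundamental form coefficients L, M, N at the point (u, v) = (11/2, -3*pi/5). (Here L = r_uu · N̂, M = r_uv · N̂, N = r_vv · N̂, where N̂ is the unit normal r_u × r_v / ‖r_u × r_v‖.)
L = 0;  M = 0;  N = 77*sqrt(2)/20

Compute the unit normal N̂(u, v) = (-7*sqrt(2)*u*cos(v)/(10*Abs(u)), -7*sqrt(2)*u*sin(v)/(10*Abs(u)), sqrt(2)*u/(10*Abs(u))), and the second partials r_uu, r_uv, r_vv. Take dot products:
  L(u, v) = r_uu · N̂ = 0,
  M(u, v) = r_uv · N̂ = 0,
  N(u, v) = r_vv · N̂ = 7*sqrt(2)*u^2/(10*Abs(u)).
Evaluating at (u, v) = (11/2, -3*pi/5):
  L = 0, M = 0, N = 77*sqrt(2)/20.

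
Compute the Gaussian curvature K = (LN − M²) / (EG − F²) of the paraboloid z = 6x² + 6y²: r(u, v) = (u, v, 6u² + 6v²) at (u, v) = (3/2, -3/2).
K = 144/421201

Coefficients of the first fundamental form: E = 144*u^2 + 1, F = 144*u*v, G = 144*v^2 + 1.
Coefficients of the second fundamental form: L = 12/sqrt(144*u^2 + 144*v^2 + 1), M = 0, N = 12/sqrt(144*u^2 + 144*v^2 + 1).
Assemble K = (LN − M²)/(EG − F²) = 144/(20736*u^4 + 41472*u^2*v^2 + 288*u^2 + 20736*v^4 + 288*v^2 + 1). At (u, v) = (3/2, -3/2): K = 144/421201.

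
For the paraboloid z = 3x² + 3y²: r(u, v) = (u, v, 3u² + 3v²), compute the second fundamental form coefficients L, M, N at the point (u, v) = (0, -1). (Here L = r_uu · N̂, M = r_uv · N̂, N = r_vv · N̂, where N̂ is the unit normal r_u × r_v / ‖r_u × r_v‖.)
L = 6*sqrt(37)/37;  M = 0;  N = 6*sqrt(37)/37

Compute the unit normal N̂(u, v) = (-6*u/sqrt(36*u^2 + 36*v^2 + 1), -6*v/sqrt(36*u^2 + 36*v^2 + 1), 1/sqrt(36*u^2 + 36*v^2 + 1)), and the second partials r_uu, r_uv, r_vv. Take dot products:
  L(u, v) = r_uu · N̂ = 6/sqrt(36*u^2 + 36*v^2 + 1),
  M(u, v) = r_uv · N̂ = 0,
  N(u, v) = r_vv · N̂ = 6/sqrt(36*u^2 + 36*v^2 + 1).
Evaluating at (u, v) = (0, -1):
  L = 6*sqrt(37)/37, M = 0, N = 6*sqrt(37)/37.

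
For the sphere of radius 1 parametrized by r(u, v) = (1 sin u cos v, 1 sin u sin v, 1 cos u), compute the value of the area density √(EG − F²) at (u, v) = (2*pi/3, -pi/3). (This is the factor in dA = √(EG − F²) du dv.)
√(EG − F²)|_{(2*pi/3, -pi/3)} = sqrt(3)/2

E = 1, F = 0, G = sin(u)^2, so EG − F² = sin(u)^2. Taking the positive square root: √(EG − F²) = Abs(sin(u)). At (u, v) = (2*pi/3, -pi/3): sqrt(3)/2.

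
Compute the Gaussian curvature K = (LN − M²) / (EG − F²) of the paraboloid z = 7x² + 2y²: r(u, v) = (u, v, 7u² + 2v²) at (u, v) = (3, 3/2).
K = 56/3243601

Coefficients of the first fundamental form: E = 196*u^2 + 1, F = 56*u*v, G = 16*v^2 + 1.
Coefficients of the second fundamental form: L = 14/sqrt(196*u^2 + 16*v^2 + 1), M = 0, N = 4/sqrt(196*u^2 + 16*v^2 + 1).
Assemble K = (LN − M²)/(EG − F²) = 56/(38416*u^4 + 6272*u^2*v^2 + 392*u^2 + 256*v^4 + 32*v^2 + 1). At (u, v) = (3, 3/2): K = 56/3243601.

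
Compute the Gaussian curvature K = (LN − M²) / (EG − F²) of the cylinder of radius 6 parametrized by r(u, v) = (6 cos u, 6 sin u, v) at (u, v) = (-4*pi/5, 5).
K = 0

Coefficients of the first fundamental form: E = 36, F = 0, G = 1.
Coefficients of the second fundamental form: L = -6, M = 0, N = 0.
Assemble K = (LN − M²)/(EG − F²) = 0. At (u, v) = (-4*pi/5, 5): K = 0.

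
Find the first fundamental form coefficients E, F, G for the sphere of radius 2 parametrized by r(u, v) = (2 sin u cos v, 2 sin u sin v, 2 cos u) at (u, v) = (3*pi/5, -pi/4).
E = 4;  F = 0;  G = sqrt(5)/2 + 5/2

Partials: r_u = (2*cos(u)*cos(v), 2*sin(v)*cos(u), -2*sin(u)), r_v = (-2*sin(u)*sin(v), 2*sin(u)*cos(v), 0). As functions of (u, v):
  E = r_u · r_u = 4,
  F = r_u · r_v = 0,
  G = r_v · r_v = 4*sin(u)^2.
Evaluating at (u, v) = (3*pi/5, -pi/4): E = 4, F = 0, G = sqrt(5)/2 + 5/2.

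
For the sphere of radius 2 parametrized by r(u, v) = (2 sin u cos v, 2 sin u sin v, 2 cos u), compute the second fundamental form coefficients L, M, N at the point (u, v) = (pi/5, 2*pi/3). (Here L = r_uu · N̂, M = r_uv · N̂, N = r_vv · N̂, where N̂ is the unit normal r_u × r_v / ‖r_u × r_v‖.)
L = -2;  M = 0;  N = -5/4 + sqrt(5)/4

Compute the unit normal N̂(u, v) = (sin(u)^2*cos(v)/Abs(sin(u)), sin(u)^2*sin(v)/Abs(sin(u)), sin(2*u)/(2*Abs(sin(u)))), and the second partials r_uu, r_uv, r_vv. Take dot products:
  L(u, v) = r_uu · N̂ = -2*sin(u)/Abs(sin(u)),
  M(u, v) = r_uv · N̂ = 0,
  N(u, v) = r_vv · N̂ = -2*sin(u)^3/Abs(sin(u)).
Evaluating at (u, v) = (pi/5, 2*pi/3):
  L = -2, M = 0, N = -5/4 + sqrt(5)/4.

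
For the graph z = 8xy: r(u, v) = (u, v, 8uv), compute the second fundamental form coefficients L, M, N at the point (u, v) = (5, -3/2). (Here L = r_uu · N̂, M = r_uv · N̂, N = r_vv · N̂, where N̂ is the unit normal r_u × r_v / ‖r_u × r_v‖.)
L = 0;  M = 8*sqrt(1745)/1745;  N = 0

Compute the unit normal N̂(u, v) = (-8*v/sqrt(64*u^2 + 64*v^2 + 1), -8*u/sqrt(64*u^2 + 64*v^2 + 1), 1/sqrt(64*u^2 + 64*v^2 + 1)), and the second partials r_uu, r_uv, r_vv. Take dot products:
  L(u, v) = r_uu · N̂ = 0,
  M(u, v) = r_uv · N̂ = 8/sqrt(64*u^2 + 64*v^2 + 1),
  N(u, v) = r_vv · N̂ = 0.
Evaluating at (u, v) = (5, -3/2):
  L = 0, M = 8*sqrt(1745)/1745, N = 0.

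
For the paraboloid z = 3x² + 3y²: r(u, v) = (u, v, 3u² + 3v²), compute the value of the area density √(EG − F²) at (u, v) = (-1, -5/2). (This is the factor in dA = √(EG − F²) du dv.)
√(EG − F²)|_{(-1, -5/2)} = sqrt(262)

E = 36*u^2 + 1, F = 36*u*v, G = 36*v^2 + 1, so EG − F² = 36*u^2 + 36*v^2 + 1. Taking the positive square root: √(EG − F²) = sqrt(36*u^2 + 36*v^2 + 1). At (u, v) = (-1, -5/2): sqrt(262).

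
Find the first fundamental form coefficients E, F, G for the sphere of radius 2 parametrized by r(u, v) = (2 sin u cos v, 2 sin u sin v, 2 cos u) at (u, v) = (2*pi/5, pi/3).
E = 4;  F = 0;  G = sqrt(5)/2 + 5/2

Partials: r_u = (2*cos(u)*cos(v), 2*sin(v)*cos(u), -2*sin(u)), r_v = (-2*sin(u)*sin(v), 2*sin(u)*cos(v), 0). As functions of (u, v):
  E = r_u · r_u = 4,
  F = r_u · r_v = 0,
  G = r_v · r_v = 4*sin(u)^2.
Evaluating at (u, v) = (2*pi/5, pi/3): E = 4, F = 0, G = sqrt(5)/2 + 5/2.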